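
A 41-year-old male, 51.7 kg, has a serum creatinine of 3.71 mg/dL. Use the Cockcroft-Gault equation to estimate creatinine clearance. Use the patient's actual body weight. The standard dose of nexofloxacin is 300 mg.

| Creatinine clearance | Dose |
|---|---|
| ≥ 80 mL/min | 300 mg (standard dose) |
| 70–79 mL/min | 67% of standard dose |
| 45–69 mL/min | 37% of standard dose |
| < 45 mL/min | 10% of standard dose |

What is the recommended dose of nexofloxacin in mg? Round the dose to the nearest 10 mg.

CrCl = (140 − 41) × 51.7 / (72 × 3.71) = 5118.3 / 267.12 ≈ 19.2 mL/min
CrCl ≈ 19 mL/min → bracket < 45 mL/min.
10% of 300 mg = 30 mg

30 mg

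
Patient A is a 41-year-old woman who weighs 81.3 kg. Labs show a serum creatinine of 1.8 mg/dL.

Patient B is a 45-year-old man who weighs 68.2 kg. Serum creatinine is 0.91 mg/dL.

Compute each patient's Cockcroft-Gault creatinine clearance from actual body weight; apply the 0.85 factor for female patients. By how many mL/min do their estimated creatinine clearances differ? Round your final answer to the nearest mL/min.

46 mL/min

Patient A: CrCl = (140 − 41) × 81.3 / (72 × 1.8) × 0.85 = 8048.7 / 129.60 × 0.85 ≈ 52.8 mL/min
Patient B: CrCl = (140 − 45) × 68.2 / (72 × 0.91) = 6479.0 / 65.52 ≈ 98.9 mL/min
|52.8 − 98.9| = 46.1 mL/min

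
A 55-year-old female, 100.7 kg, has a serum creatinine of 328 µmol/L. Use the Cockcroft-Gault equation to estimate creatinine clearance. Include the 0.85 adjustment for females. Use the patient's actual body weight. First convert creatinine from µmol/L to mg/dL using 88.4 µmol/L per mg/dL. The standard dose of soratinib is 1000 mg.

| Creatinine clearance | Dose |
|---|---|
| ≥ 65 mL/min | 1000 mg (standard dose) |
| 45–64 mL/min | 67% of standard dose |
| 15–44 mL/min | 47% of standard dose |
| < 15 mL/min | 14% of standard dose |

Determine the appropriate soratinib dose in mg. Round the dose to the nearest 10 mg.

SCr = 328 / 88.4 = 3.71 mg/dL
CrCl = (140 − 55) × 100.7 / (72 × 3.71) × 0.85 = 8559.5 / 267.12 × 0.85 ≈ 27.2 mL/min
CrCl ≈ 27 mL/min → bracket 15–44 mL/min.
47% of 1000 mg = 470 mg

470 mg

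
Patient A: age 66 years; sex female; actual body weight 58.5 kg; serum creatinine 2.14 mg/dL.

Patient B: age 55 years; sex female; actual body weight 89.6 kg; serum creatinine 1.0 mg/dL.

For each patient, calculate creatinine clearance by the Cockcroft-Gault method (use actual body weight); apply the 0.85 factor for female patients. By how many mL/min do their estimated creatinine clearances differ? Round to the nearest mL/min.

Patient A: CrCl = (140 − 66) × 58.5 / (72 × 2.14) × 0.85 = 4329.0 / 154.08 × 0.85 ≈ 23.9 mL/min
Patient B: CrCl = (140 − 55) × 89.6 / (72 × 1) × 0.85 = 7616.0 / 72.00 × 0.85 ≈ 89.9 mL/min
|23.9 − 89.9| = 66.0 mL/min

66 mL/min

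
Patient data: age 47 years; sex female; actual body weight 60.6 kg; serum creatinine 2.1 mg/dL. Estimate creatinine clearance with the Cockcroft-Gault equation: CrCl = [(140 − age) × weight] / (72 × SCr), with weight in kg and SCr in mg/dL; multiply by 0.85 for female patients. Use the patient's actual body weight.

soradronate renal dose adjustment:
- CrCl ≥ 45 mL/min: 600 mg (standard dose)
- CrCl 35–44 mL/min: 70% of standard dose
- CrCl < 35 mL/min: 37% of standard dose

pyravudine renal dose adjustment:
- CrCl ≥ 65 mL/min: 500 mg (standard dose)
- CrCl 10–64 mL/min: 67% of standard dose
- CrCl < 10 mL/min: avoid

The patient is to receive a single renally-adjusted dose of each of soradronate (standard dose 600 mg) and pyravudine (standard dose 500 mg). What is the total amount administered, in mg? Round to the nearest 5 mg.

555 mg

CrCl = (140 − 47) × 60.6 / (72 × 2.1) × 0.85 = 5635.8 / 151.20 × 0.85 ≈ 31.7 mL/min
CrCl ≈ 32 mL/min.
soradronate: < 35 mL/min → 37% of 600 mg = 222 mg.
pyravudine: 10–64 mL/min → 67% of 500 mg = 335 mg.
Total = 222 + 335 = 557 mg.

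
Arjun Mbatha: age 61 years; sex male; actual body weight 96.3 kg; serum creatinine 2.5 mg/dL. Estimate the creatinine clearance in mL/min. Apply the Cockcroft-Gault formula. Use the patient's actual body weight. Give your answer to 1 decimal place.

CrCl = (140 − 61) × 96.3 / (72 × 2.5) = 7607.7 / 180.00 ≈ 42.3 mL/min

42.3 mL/min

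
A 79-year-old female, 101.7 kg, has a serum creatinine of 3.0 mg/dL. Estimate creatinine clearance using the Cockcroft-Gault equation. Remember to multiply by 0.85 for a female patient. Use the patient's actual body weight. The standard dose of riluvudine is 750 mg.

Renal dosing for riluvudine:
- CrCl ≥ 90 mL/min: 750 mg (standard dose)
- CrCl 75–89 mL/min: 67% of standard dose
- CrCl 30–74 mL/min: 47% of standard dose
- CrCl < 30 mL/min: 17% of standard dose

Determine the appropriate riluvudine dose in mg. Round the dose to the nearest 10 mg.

CrCl = (140 − 79) × 101.7 / (72 × 3) × 0.85 = 6203.7 / 216.00 × 0.85 ≈ 24.4 mL/min
CrCl ≈ 24 mL/min → bracket < 30 mL/min.
17% of 750 mg = 127.5 mg → 130 mg

130 mg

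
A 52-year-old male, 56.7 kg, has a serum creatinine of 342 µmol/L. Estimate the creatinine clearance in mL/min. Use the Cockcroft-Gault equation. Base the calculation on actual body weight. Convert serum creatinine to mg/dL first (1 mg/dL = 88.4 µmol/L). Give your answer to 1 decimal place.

SCr = 342 / 88.4 = 3.869 mg/dL
CrCl = (140 − 52) × 56.7 / (72 × 3.869) = 4989.6 / 278.57 ≈ 17.9 mL/min

17.9 mL/min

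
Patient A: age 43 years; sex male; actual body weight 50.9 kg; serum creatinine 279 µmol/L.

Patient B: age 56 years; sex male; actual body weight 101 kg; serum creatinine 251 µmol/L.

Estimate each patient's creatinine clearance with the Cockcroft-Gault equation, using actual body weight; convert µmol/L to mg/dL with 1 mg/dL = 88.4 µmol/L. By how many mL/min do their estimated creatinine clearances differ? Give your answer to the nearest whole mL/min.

Patient A: SCr = 279 / 88.4 = 3.156 mg/dL
Patient A: CrCl = (140 − 43) × 50.9 / (72 × 3.156) = 4937.3 / 227.23 ≈ 21.7 mL/min
Patient B: SCr = 251 / 88.4 = 2.839 mg/dL
Patient B: CrCl = (140 − 56) × 101 / (72 × 2.839) = 8484.0 / 204.41 ≈ 41.5 mL/min
|21.7 − 41.5| = 19.8 mL/min

20 mL/min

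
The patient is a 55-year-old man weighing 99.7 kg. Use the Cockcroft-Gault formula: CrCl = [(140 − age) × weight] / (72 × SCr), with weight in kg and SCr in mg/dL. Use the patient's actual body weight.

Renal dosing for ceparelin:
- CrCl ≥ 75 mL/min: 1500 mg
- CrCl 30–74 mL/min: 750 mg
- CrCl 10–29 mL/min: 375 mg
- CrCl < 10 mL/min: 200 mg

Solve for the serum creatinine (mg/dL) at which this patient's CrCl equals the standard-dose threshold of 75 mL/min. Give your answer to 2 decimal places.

1.57 mg/dL

Standard dose requires CrCl ≥ 75 mL/min.
Set (140 − 55) × 99.7 / (72 × SCr) = 75
SCr = (140 − 55) × 99.7 / (72 × 75) = 1.569 mg/dL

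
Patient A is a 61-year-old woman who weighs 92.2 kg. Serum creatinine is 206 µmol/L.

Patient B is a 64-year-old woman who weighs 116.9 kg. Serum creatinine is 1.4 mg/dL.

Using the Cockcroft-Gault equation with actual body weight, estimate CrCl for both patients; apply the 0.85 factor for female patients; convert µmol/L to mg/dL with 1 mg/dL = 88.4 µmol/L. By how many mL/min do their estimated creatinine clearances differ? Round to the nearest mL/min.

38 mL/min

Patient A: SCr = 206 / 88.4 = 2.33 mg/dL
Patient A: CrCl = (140 − 61) × 92.2 / (72 × 2.33) × 0.85 = 7283.8 / 167.76 × 0.85 ≈ 36.9 mL/min
Patient B: CrCl = (140 − 64) × 116.9 / (72 × 1.4) × 0.85 = 8884.4 / 100.80 × 0.85 ≈ 74.9 mL/min
|36.9 − 74.9| = 38.0 mL/min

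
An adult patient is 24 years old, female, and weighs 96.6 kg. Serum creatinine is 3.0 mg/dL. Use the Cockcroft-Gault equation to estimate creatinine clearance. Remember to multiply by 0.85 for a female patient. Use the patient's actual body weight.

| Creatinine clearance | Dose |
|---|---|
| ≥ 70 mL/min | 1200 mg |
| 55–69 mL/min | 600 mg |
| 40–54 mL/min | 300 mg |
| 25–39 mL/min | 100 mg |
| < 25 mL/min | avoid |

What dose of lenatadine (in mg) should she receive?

CrCl = (140 − 24) × 96.6 / (72 × 3) × 0.85 = 11205.6 / 216.00 × 0.85 ≈ 44.1 mL/min
CrCl ≈ 44 mL/min → bracket 40–54 mL/min.
Dose for this bracket: 300 mg.

300 mg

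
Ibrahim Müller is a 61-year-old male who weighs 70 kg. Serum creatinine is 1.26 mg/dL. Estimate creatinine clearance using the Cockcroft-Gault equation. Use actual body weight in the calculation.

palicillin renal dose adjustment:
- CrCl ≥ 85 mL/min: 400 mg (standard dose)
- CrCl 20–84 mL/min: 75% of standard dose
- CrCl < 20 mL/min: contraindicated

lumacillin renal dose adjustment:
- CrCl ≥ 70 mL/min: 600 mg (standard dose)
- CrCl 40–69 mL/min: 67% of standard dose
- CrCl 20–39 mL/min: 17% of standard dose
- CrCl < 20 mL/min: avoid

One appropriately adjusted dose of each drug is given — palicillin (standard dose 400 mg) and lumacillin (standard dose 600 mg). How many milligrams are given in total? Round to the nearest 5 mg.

700 mg

CrCl = (140 − 61) × 70 / (72 × 1.26) = 5530.0 / 90.72 ≈ 61.0 mL/min
CrCl ≈ 61 mL/min.
palicillin: 20–84 mL/min → 75% of 400 mg = 300 mg.
lumacillin: 40–69 mL/min → 67% of 600 mg = 402 mg.
Total = 300 + 402 = 702 mg.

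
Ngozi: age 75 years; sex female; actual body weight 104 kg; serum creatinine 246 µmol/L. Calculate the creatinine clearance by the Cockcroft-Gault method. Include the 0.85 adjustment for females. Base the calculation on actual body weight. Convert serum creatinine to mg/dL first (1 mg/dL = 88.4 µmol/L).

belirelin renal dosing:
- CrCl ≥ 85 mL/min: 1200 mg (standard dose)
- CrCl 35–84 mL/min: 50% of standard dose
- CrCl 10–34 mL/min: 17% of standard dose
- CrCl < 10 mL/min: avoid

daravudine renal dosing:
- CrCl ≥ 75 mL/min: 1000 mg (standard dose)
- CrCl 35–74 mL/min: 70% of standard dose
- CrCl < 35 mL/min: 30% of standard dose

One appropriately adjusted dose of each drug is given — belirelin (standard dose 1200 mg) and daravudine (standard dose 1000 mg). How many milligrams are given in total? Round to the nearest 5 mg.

SCr = 246 / 88.4 = 2.783 mg/dL
CrCl = (140 − 75) × 104 / (72 × 2.783) × 0.85 = 6760.0 / 200.38 × 0.85 ≈ 28.7 mL/min
CrCl ≈ 29 mL/min.
belirelin: 10–34 mL/min → 17% of 1200 mg = 204 mg.
daravudine: < 35 mL/min → 30% of 1000 mg = 300 mg.
Total = 204 + 300 = 504 mg.

505 mg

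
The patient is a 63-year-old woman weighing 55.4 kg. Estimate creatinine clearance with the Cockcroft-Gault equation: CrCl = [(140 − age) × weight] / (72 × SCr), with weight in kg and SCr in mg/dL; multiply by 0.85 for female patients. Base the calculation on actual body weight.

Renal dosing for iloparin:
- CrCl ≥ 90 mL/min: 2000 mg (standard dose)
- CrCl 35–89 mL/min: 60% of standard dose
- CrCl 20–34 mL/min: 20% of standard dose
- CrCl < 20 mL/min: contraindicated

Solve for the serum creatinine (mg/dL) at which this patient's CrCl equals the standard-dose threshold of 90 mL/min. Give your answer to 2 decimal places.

0.56 mg/dL

Standard dose requires CrCl ≥ 90 mL/min.
Set (140 − 63) × 55.4 × 0.85 / (72 × SCr) = 90
SCr = (140 − 63) × 55.4 × 0.85 / (72 × 90) = 0.560 mg/dL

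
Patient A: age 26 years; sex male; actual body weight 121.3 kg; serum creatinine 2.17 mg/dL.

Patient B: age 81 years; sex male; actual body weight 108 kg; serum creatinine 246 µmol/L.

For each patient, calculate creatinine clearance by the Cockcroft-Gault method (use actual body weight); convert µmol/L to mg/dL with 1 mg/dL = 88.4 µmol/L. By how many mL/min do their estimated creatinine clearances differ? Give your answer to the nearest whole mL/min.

57 mL/min

Patient A: CrCl = (140 − 26) × 121.3 / (72 × 2.17) = 13828.2 / 156.24 ≈ 88.5 mL/min
Patient B: SCr = 246 / 88.4 = 2.783 mg/dL
Patient B: CrCl = (140 − 81) × 108 / (72 × 2.783) = 6372.0 / 200.38 ≈ 31.8 mL/min
|88.5 − 31.8| = 56.7 mL/min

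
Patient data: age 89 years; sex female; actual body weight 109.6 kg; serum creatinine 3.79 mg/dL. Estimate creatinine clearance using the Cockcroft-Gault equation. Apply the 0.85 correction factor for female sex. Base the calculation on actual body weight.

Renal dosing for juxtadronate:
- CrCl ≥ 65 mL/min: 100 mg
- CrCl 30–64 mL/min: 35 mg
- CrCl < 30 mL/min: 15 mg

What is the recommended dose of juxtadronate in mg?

CrCl = (140 − 89) × 109.6 / (72 × 3.79) × 0.85 = 5589.6 / 272.88 × 0.85 ≈ 17.4 mL/min
CrCl ≈ 17 mL/min → bracket < 30 mL/min.
Dose for this bracket: 15 mg.

15 mg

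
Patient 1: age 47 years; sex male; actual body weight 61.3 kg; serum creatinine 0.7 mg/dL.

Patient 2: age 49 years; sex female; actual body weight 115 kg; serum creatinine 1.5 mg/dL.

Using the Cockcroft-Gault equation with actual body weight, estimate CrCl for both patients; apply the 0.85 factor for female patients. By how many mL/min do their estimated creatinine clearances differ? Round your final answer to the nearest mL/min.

31 mL/min

Patient 1: CrCl = (140 − 47) × 61.3 / (72 × 0.7) = 5700.9 / 50.40 ≈ 113.1 mL/min
Patient 2: CrCl = (140 − 49) × 115 / (72 × 1.5) × 0.85 = 10465.0 / 108.00 × 0.85 ≈ 82.4 mL/min
|113.1 − 82.4| = 30.7 mL/min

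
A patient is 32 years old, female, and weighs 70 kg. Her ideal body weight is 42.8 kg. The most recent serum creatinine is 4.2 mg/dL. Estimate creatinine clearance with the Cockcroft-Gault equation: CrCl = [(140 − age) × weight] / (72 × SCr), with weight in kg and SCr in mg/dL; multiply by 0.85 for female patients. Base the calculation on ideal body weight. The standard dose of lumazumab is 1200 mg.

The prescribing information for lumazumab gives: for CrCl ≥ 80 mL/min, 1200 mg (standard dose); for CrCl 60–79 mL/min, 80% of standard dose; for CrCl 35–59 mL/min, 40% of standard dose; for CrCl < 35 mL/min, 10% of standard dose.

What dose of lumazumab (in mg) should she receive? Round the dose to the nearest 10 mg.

120 mg

CrCl = (140 − 32) × 42.8 / (72 × 4.2) × 0.85 = 4622.4 / 302.40 × 0.85 ≈ 13.0 mL/min
CrCl ≈ 13 mL/min → bracket < 35 mL/min.
10% of 1200 mg = 120 mg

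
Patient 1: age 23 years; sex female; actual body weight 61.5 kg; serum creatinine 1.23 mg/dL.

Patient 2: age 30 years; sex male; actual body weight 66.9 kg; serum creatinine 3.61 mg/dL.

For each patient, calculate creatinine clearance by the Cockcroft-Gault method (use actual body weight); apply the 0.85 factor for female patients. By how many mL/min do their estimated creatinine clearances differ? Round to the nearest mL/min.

41 mL/min

Patient 1: CrCl = (140 − 23) × 61.5 / (72 × 1.23) × 0.85 = 7195.5 / 88.56 × 0.85 ≈ 69.1 mL/min
Patient 2: CrCl = (140 − 30) × 66.9 / (72 × 3.61) = 7359.0 / 259.92 ≈ 28.3 mL/min
|69.1 − 28.3| = 40.8 mL/min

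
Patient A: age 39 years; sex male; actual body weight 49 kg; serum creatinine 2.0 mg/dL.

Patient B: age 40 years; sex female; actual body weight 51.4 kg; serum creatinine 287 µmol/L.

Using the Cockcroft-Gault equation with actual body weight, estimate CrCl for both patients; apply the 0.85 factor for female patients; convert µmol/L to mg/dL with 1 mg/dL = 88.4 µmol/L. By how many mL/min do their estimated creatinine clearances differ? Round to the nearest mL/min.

16 mL/min

Patient A: CrCl = (140 − 39) × 49 / (72 × 2) = 4949.0 / 144.00 ≈ 34.4 mL/min
Patient B: SCr = 287 / 88.4 = 3.247 mg/dL
Patient B: CrCl = (140 − 40) × 51.4 / (72 × 3.247) × 0.85 = 5140.0 / 233.78 × 0.85 ≈ 18.7 mL/min
|34.4 − 18.7| = 15.7 mL/min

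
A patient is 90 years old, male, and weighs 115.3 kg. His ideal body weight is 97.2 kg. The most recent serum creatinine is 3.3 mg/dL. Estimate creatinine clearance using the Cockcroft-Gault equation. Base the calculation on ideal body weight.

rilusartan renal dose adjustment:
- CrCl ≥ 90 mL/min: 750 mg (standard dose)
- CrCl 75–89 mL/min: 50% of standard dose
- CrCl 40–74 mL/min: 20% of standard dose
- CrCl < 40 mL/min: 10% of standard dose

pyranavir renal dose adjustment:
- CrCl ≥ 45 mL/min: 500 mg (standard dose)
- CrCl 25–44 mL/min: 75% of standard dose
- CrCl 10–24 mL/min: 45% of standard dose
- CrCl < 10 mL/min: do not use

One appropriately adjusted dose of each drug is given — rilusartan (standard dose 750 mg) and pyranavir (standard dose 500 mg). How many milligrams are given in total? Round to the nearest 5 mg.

300 mg

CrCl = (140 − 90) × 97.2 / (72 × 3.3) = 4860.0 / 237.60 ≈ 20.5 mL/min
CrCl ≈ 20 mL/min.
rilusartan: < 40 mL/min → 10% of 750 mg = 75 mg.
pyranavir: 10–24 mL/min → 45% of 500 mg = 225 mg.
Total = 75 + 225 = 300 mg.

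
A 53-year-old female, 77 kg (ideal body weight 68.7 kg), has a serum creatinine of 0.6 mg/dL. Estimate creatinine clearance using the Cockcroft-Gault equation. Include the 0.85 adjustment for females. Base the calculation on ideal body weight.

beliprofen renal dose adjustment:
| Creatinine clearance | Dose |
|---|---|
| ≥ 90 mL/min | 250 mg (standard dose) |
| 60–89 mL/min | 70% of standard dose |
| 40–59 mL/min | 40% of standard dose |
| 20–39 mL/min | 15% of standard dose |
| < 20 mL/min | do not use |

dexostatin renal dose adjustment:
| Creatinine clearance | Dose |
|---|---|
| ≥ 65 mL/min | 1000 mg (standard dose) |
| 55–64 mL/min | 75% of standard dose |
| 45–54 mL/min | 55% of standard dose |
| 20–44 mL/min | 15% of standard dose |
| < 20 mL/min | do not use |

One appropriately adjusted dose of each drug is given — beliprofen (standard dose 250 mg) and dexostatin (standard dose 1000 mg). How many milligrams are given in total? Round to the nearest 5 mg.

1250 mg

CrCl = (140 − 53) × 68.7 / (72 × 0.6) × 0.85 = 5976.9 / 43.20 × 0.85 ≈ 117.6 mL/min
CrCl ≈ 118 mL/min.
beliprofen: ≥ 90 mL/min → 100% of 250 mg = 250 mg.
dexostatin: ≥ 65 mL/min → 100% of 1000 mg = 1000 mg.
Total = 250 + 1000 = 1250 mg.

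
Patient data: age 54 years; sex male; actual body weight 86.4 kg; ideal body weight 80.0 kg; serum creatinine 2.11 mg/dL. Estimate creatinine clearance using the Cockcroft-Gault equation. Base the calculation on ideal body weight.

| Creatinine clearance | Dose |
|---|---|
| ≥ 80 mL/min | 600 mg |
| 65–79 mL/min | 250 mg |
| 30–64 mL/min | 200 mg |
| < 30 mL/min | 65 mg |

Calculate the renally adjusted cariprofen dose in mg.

CrCl = (140 − 54) × 80 / (72 × 2.11) = 6880.0 / 151.92 ≈ 45.3 mL/min
CrCl ≈ 45 mL/min → bracket 30–64 mL/min.
Dose for this bracket: 200 mg.

200 mg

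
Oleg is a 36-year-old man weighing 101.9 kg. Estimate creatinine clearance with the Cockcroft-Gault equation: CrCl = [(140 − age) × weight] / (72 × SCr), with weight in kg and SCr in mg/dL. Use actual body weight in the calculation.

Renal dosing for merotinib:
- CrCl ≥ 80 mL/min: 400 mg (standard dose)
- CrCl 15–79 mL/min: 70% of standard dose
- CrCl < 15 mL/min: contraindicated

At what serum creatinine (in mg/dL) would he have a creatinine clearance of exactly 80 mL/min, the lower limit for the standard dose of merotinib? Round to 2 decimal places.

1.84 mg/dL

Standard dose requires CrCl ≥ 80 mL/min.
Set (140 − 36) × 101.9 / (72 × SCr) = 80
SCr = (140 − 36) × 101.9 / (72 × 80) = 1.840 mg/dL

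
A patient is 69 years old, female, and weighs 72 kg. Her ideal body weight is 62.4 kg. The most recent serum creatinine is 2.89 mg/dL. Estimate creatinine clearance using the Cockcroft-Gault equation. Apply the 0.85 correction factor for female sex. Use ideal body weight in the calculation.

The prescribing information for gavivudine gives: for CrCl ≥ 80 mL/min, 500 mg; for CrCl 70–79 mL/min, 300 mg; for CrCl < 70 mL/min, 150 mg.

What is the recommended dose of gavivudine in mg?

CrCl = (140 − 69) × 62.4 / (72 × 2.89) × 0.85 = 4430.4 / 208.08 × 0.85 ≈ 18.1 mL/min
CrCl ≈ 18 mL/min → bracket < 70 mL/min.
Dose for this bracket: 150 mg.

150 mg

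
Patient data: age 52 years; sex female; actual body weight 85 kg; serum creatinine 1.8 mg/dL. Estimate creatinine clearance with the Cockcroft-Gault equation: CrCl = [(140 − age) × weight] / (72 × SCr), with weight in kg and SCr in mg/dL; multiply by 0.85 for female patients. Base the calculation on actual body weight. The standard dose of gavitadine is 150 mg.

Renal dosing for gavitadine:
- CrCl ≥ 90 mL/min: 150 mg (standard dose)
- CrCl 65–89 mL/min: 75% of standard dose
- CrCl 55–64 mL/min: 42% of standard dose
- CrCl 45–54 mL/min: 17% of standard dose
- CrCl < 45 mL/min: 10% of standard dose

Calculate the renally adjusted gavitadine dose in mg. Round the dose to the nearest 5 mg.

CrCl = (140 − 52) × 85 / (72 × 1.8) × 0.85 = 7480.0 / 129.60 × 0.85 ≈ 49.1 mL/min
CrCl ≈ 49 mL/min → bracket 45–54 mL/min.
17% of 150 mg = 25.5 mg → 25 mg

25 mg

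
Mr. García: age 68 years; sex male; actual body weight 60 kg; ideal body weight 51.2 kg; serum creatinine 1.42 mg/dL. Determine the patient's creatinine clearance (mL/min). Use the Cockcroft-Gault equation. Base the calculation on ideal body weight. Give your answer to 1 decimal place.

36.1 mL/min

CrCl = (140 − 68) × 51.2 / (72 × 1.42) = 3686.4 / 102.24 ≈ 36.1 mL/min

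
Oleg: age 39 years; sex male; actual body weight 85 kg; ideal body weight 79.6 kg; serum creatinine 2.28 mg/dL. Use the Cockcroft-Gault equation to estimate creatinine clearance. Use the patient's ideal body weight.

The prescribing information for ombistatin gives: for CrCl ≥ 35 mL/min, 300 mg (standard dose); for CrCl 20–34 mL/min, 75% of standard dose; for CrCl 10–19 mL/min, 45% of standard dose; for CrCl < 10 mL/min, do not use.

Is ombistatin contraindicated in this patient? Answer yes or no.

CrCl = (140 − 39) × 79.6 / (72 × 2.28) = 8039.6 / 164.16 ≈ 49.0 mL/min
CrCl ≈ 49 mL/min, which is ≥ 10 mL/min.

no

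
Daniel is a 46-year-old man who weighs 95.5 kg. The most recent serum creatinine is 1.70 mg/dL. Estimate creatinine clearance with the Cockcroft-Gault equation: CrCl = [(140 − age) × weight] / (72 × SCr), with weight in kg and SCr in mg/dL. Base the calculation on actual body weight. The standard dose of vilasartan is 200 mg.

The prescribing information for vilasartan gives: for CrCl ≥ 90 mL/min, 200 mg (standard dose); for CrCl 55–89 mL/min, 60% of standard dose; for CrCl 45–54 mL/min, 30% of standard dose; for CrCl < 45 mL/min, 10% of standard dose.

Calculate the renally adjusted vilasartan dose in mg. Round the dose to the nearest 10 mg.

CrCl = (140 − 46) × 95.5 / (72 × 1.7) = 8977.0 / 122.40 ≈ 73.3 mL/min
CrCl ≈ 73 mL/min → bracket 55–89 mL/min.
60% of 200 mg = 120 mg

120 mg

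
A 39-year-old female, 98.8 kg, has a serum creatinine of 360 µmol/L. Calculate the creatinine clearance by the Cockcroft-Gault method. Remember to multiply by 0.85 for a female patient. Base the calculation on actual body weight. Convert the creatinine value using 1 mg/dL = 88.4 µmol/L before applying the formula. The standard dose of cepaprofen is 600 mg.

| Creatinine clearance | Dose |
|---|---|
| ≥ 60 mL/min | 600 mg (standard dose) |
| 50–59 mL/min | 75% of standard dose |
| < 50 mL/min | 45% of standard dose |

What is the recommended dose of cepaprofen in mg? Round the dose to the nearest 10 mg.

270 mg

SCr = 360 / 88.4 = 4.072 mg/dL
CrCl = (140 − 39) × 98.8 / (72 × 4.072) × 0.85 = 9978.8 / 293.18 × 0.85 ≈ 28.9 mL/min
CrCl ≈ 29 mL/min → bracket < 50 mL/min.
45% of 600 mg = 270 mg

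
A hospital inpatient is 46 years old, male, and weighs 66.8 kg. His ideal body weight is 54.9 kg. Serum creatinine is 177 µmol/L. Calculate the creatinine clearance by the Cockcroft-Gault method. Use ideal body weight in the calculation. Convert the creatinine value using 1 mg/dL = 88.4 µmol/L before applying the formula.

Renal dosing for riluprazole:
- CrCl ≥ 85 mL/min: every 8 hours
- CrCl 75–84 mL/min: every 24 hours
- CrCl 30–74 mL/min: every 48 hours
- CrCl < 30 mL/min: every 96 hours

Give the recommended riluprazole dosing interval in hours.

SCr = 177 / 88.4 = 2.002 mg/dL
CrCl = (140 − 46) × 54.9 / (72 × 2.002) = 5160.6 / 144.14 ≈ 35.8 mL/min
CrCl ≈ 36 mL/min → bracket 30–74 mL/min → every 48 hours.

every 48 hours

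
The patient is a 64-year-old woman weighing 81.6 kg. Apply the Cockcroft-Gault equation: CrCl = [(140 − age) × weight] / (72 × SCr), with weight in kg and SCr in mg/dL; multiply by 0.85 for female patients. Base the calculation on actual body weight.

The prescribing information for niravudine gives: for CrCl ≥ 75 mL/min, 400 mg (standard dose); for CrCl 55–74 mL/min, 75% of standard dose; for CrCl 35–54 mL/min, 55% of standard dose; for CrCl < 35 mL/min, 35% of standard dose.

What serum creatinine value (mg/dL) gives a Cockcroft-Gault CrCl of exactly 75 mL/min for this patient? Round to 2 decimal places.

0.98 mg/dL

Standard dose requires CrCl ≥ 75 mL/min.
Set (140 − 64) × 81.6 × 0.85 / (72 × SCr) = 75
SCr = (140 − 64) × 81.6 × 0.85 / (72 × 75) = 0.976 mg/dL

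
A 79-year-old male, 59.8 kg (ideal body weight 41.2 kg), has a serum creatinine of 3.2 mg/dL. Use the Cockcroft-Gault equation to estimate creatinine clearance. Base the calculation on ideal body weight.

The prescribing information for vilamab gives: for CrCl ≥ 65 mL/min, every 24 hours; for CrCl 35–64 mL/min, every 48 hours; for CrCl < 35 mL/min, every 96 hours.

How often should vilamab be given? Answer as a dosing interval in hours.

CrCl = (140 − 79) × 41.2 / (72 × 3.2) = 2513.2 / 230.40 ≈ 10.9 mL/min
CrCl ≈ 11 mL/min → bracket < 35 mL/min → every 96 hours.

every 96 hours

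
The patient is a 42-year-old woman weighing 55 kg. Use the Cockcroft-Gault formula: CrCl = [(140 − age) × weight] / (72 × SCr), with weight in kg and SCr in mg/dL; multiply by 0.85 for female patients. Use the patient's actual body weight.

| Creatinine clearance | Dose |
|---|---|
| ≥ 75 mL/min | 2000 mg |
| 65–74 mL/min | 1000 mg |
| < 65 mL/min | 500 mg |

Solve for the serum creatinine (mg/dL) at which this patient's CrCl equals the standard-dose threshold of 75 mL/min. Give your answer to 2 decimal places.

0.85 mg/dL

Standard dose requires CrCl ≥ 75 mL/min.
Set (140 − 42) × 55 × 0.85 / (72 × SCr) = 75
SCr = (140 − 42) × 55 × 0.85 / (72 × 75) = 0.848 mg/dL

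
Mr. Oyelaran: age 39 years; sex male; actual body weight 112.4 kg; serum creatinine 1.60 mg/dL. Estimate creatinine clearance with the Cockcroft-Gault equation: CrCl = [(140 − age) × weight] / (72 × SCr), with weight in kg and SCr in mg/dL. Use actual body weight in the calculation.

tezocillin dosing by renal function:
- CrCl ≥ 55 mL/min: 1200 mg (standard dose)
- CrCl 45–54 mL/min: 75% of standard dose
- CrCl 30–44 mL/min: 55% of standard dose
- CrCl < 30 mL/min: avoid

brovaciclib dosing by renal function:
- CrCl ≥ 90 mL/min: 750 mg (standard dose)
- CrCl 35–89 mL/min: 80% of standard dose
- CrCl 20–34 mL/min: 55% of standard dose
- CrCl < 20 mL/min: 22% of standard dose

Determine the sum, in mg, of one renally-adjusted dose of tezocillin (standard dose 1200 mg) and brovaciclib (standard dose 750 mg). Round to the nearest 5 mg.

CrCl = (140 − 39) × 112.4 / (72 × 1.6) = 11352.4 / 115.20 ≈ 98.5 mL/min
CrCl ≈ 99 mL/min.
tezocillin: ≥ 55 mL/min → 100% of 1200 mg = 1200 mg.
brovaciclib: ≥ 90 mL/min → 100% of 750 mg = 750 mg.
Total = 1200 + 750 = 1950 mg.

1950 mg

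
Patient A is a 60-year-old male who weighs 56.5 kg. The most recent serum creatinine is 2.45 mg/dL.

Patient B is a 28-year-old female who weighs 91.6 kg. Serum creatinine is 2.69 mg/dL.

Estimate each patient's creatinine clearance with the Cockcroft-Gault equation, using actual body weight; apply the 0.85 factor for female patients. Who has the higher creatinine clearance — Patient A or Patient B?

Patient B

Patient A: CrCl = (140 − 60) × 56.5 / (72 × 2.45) = 4520.0 / 176.40 ≈ 25.6 mL/min
Patient B: CrCl = (140 − 28) × 91.6 / (72 × 2.69) × 0.85 = 10259.2 / 193.68 × 0.85 ≈ 45.0 mL/min
25.6 vs 45.0 mL/min → Patient B is higher.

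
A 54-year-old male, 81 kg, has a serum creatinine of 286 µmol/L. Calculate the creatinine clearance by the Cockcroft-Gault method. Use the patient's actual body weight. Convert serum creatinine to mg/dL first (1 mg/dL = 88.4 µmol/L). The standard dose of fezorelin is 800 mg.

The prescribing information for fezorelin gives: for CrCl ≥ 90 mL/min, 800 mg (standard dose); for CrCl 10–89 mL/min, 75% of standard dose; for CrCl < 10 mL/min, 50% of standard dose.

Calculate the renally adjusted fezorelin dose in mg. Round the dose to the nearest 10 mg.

SCr = 286 / 88.4 = 3.235 mg/dL
CrCl = (140 − 54) × 81 / (72 × 3.235) = 6966.0 / 232.92 ≈ 29.9 mL/min
CrCl ≈ 30 mL/min → bracket 10–89 mL/min.
75% of 800 mg = 600 mg

600 mg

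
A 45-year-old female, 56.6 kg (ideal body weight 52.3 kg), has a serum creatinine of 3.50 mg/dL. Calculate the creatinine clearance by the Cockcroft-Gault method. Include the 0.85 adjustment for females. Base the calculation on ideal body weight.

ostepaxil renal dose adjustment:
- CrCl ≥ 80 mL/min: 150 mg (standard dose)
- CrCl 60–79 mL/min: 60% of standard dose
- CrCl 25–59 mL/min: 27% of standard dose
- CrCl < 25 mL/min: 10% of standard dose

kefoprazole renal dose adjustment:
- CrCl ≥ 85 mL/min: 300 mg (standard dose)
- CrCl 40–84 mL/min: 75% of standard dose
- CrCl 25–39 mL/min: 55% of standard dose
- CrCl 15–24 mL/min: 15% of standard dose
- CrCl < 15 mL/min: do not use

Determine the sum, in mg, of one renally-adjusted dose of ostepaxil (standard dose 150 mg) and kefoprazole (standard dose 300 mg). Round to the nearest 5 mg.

60 mg

CrCl = (140 − 45) × 52.3 / (72 × 3.5) × 0.85 = 4968.5 / 252.00 × 0.85 ≈ 16.8 mL/min
CrCl ≈ 17 mL/min.
ostepaxil: < 25 mL/min → 10% of 150 mg = 15 mg.
kefoprazole: 15–24 mL/min → 15% of 300 mg = 45 mg.
Total = 15 + 45 = 60 mg.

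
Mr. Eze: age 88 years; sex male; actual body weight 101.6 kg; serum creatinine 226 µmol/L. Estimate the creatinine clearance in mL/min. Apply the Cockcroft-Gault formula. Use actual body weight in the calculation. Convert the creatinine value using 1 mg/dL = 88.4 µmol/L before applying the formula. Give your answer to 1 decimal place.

28.7 mL/min

SCr = 226 / 88.4 = 2.557 mg/dL
CrCl = (140 − 88) × 101.6 / (72 × 2.557) = 5283.2 / 184.10 ≈ 28.7 mL/min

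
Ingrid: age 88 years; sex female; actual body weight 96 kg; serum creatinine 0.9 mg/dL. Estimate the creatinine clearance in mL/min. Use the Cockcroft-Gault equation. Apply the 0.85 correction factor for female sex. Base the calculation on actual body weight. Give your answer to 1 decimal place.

CrCl = (140 − 88) × 96 / (72 × 0.9) × 0.85 = 4992.0 / 64.80 × 0.85 ≈ 65.5 mL/min

65.5 mL/min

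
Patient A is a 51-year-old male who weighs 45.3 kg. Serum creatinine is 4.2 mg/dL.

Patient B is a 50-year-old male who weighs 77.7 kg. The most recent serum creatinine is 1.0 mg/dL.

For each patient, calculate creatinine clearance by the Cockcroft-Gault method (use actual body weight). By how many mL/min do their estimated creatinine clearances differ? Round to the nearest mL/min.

84 mL/min

Patient A: CrCl = (140 − 51) × 45.3 / (72 × 4.2) = 4031.7 / 302.40 ≈ 13.3 mL/min
Patient B: CrCl = (140 − 50) × 77.7 / (72 × 1) = 6993.0 / 72.00 ≈ 97.1 mL/min
|13.3 − 97.1| = 83.8 mL/min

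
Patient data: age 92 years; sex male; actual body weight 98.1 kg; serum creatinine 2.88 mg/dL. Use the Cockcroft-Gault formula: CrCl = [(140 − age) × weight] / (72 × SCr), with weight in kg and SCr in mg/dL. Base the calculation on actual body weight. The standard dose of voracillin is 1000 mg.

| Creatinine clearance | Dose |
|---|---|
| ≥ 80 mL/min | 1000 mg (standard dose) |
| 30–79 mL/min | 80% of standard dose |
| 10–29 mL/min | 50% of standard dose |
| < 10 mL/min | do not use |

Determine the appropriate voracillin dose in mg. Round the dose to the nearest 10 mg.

500 mg

CrCl = (140 − 92) × 98.1 / (72 × 2.88) = 4708.8 / 207.36 ≈ 22.7 mL/min
CrCl ≈ 23 mL/min → bracket 10–29 mL/min.
50% of 1000 mg = 500 mg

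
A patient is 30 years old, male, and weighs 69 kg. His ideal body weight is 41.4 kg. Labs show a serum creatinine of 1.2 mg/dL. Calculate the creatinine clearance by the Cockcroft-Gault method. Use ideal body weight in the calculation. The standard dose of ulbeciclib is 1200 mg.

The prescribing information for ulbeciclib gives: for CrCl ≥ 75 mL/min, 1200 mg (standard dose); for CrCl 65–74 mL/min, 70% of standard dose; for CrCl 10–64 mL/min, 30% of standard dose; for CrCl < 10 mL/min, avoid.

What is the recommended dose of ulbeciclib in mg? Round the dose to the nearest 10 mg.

CrCl = (140 − 30) × 41.4 / (72 × 1.2) = 4554.0 / 86.40 ≈ 52.7 mL/min
CrCl ≈ 53 mL/min → bracket 10–64 mL/min.
30% of 1200 mg = 360 mg

360 mg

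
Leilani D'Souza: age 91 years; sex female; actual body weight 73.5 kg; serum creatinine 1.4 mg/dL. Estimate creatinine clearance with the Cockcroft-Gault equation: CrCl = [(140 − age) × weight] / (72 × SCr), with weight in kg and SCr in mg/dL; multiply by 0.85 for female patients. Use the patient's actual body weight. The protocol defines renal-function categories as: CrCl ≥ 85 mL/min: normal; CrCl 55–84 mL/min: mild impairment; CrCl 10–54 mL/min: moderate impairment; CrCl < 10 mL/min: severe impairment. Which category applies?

moderate impairment

CrCl = (140 − 91) × 73.5 / (72 × 1.4) × 0.85 = 3601.5 / 100.80 × 0.85 ≈ 30.4 mL/min
30 mL/min falls in the 'moderate impairment' range.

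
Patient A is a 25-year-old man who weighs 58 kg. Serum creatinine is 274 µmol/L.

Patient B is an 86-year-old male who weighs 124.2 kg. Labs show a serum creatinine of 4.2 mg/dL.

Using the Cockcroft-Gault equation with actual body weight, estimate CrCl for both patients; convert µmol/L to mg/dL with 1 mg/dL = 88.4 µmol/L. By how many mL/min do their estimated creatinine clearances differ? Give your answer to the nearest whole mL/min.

8 mL/min

Patient A: SCr = 274 / 88.4 = 3.1 mg/dL
Patient A: CrCl = (140 − 25) × 58 / (72 × 3.1) = 6670.0 / 223.20 ≈ 29.9 mL/min
Patient B: CrCl = (140 − 86) × 124.2 / (72 × 4.2) = 6706.8 / 302.40 ≈ 22.2 mL/min
|29.9 − 22.2| = 7.7 mL/min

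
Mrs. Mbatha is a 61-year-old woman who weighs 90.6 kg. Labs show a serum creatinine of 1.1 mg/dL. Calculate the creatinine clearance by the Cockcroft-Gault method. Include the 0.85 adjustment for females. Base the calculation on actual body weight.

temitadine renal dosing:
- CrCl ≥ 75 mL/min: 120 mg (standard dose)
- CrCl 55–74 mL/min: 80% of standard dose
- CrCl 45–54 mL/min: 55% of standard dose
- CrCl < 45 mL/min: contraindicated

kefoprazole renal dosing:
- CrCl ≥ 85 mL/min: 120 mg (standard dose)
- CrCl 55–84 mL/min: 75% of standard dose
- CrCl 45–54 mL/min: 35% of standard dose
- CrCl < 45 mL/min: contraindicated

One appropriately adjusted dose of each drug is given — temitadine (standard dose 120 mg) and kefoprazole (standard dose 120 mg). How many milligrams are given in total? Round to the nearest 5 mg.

CrCl = (140 − 61) × 90.6 / (72 × 1.1) × 0.85 = 7157.4 / 79.20 × 0.85 ≈ 76.8 mL/min
CrCl ≈ 77 mL/min.
temitadine: ≥ 75 mL/min → 100% of 120 mg = 120 mg.
kefoprazole: 55–84 mL/min → 75% of 120 mg = 90 mg.
Total = 120 + 90 = 210 mg.

210 mg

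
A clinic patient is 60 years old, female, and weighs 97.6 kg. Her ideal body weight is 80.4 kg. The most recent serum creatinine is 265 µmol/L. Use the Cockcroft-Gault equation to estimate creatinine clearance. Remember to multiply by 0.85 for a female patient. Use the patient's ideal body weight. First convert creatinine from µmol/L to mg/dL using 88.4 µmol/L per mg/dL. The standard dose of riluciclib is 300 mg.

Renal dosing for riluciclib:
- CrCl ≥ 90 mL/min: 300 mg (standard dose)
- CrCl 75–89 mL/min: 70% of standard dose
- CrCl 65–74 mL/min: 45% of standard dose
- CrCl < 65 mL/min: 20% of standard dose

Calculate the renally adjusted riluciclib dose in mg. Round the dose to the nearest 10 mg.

SCr = 265 / 88.4 = 2.998 mg/dL
CrCl = (140 − 60) × 80.4 / (72 × 2.998) × 0.85 = 6432.0 / 215.86 × 0.85 ≈ 25.3 mL/min
CrCl ≈ 25 mL/min → bracket < 65 mL/min.
20% of 300 mg = 60 mg

60 mg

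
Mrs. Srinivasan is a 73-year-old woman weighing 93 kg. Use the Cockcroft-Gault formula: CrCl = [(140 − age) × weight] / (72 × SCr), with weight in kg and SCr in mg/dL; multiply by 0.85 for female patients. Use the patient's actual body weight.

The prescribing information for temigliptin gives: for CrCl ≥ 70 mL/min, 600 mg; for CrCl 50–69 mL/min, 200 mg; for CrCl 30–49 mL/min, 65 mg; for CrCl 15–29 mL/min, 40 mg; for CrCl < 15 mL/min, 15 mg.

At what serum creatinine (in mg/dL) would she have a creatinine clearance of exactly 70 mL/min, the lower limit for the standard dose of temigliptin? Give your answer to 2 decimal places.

Standard dose requires CrCl ≥ 70 mL/min.
Set (140 − 73) × 93 × 0.85 / (72 × SCr) = 70
SCr = (140 − 73) × 93 × 0.85 / (72 × 70) = 1.051 mg/dL

1.05 mg/dL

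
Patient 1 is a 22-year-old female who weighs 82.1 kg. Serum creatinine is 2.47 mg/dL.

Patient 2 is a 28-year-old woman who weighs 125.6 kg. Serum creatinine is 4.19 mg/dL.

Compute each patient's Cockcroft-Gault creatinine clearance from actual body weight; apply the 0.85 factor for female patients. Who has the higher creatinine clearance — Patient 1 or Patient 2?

Patient 1: CrCl = (140 − 22) × 82.1 / (72 × 2.47) × 0.85 = 9687.8 / 177.84 × 0.85 ≈ 46.3 mL/min
Patient 2: CrCl = (140 − 28) × 125.6 / (72 × 4.19) × 0.85 = 14067.2 / 301.68 × 0.85 ≈ 39.6 mL/min
46.3 vs 39.6 mL/min → Patient 1 is higher.

Patient 1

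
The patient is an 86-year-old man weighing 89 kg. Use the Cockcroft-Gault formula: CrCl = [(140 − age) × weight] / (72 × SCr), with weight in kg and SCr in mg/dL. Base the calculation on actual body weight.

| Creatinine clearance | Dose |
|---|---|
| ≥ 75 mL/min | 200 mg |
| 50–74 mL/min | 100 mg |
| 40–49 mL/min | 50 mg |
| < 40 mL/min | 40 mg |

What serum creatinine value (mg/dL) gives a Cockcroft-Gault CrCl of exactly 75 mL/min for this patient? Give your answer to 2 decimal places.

Standard dose requires CrCl ≥ 75 mL/min.
Set (140 − 86) × 89 / (72 × SCr) = 75
SCr = (140 − 86) × 89 / (72 × 75) = 0.890 mg/dL

0.89 mg/dL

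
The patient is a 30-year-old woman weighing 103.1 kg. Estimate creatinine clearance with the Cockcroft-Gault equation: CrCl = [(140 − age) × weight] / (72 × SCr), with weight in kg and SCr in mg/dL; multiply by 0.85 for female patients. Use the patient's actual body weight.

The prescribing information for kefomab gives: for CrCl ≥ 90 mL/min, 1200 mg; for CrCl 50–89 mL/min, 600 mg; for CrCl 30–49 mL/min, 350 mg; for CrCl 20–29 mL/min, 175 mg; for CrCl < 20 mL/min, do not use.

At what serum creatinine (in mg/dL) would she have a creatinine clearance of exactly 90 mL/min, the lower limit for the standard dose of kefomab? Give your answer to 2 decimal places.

1.49 mg/dL

Standard dose requires CrCl ≥ 90 mL/min.
Set (140 − 30) × 103.1 × 0.85 / (72 × SCr) = 90
SCr = (140 − 30) × 103.1 × 0.85 / (72 × 90) = 1.488 mg/dL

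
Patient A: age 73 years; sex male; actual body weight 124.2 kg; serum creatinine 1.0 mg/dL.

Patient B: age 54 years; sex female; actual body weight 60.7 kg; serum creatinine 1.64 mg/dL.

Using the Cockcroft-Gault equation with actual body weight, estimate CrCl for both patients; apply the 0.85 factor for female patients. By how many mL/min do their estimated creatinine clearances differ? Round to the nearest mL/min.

78 mL/min

Patient A: CrCl = (140 − 73) × 124.2 / (72 × 1) = 8321.4 / 72.00 ≈ 115.6 mL/min
Patient B: CrCl = (140 − 54) × 60.7 / (72 × 1.64) × 0.85 = 5220.2 / 118.08 × 0.85 ≈ 37.6 mL/min
|115.6 − 37.6| = 78.0 mL/min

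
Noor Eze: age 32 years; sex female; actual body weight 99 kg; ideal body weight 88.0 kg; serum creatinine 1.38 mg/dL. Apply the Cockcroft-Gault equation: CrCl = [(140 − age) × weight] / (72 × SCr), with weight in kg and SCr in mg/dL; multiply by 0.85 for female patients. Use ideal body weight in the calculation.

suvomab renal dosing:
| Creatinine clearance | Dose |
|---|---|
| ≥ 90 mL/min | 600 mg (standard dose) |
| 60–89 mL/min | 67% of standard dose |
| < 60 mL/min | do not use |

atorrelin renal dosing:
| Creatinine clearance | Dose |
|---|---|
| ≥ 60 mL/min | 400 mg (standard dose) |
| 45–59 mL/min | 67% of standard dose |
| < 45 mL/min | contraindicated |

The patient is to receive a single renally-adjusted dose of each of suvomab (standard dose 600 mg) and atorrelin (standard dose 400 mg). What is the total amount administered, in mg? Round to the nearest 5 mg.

800 mg

CrCl = (140 − 32) × 88 / (72 × 1.38) × 0.85 = 9504.0 / 99.36 × 0.85 ≈ 81.3 mL/min
CrCl ≈ 81 mL/min.
suvomab: 60–89 mL/min → 67% of 600 mg = 402 mg.
atorrelin: ≥ 60 mL/min → 100% of 400 mg = 400 mg.
Total = 402 + 400 = 802 mg.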